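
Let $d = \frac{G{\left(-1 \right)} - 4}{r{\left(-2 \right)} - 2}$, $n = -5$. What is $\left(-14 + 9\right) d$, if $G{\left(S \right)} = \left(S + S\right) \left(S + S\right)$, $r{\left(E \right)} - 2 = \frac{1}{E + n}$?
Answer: $0$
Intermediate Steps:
$r{\left(E \right)} = 2 + \frac{1}{-5 + E}$ ($r{\left(E \right)} = 2 + \frac{1}{E - 5} = 2 + \frac{1}{-5 + E}$)
$G{\left(S \right)} = 4 S^{2}$ ($G{\left(S \right)} = 2 S 2 S = 4 S^{2}$)
$d = 0$ ($d = \frac{4 \left(-1\right)^{2} - 4}{\frac{-9 + 2 \left(-2\right)}{-5 - 2} - 2} = \frac{4 \cdot 1 - 4}{\frac{-9 - 4}{-7} - 2} = \frac{4 - 4}{\left(- \frac{1}{7}\right) \left(-13\right) - 2} = \frac{0}{\frac{13}{7} - 2} = \frac{0}{- \frac{1}{7}} = 0 \left(-7\right) = 0$)
$\left(-14 + 9\right) d = \left(-14 + 9\right) 0 = \left(-5\right) 0 = 0$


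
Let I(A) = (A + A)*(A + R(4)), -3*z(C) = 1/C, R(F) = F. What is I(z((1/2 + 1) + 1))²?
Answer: 53824/50625 ≈ 1.0632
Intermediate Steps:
z(C) = -1/(3*C)
I(A) = 2*A*(4 + A) (I(A) = (A + A)*(A + 4) = (2*A)*(4 + A) = 2*A*(4 + A))
I(z((1/2 + 1) + 1))² = (2*(-1/(3*((1/2 + 1) + 1)))*(4 - 1/(3*((1/2 + 1) + 1))))² = (2*(-1/(3*((1*(½) + 1) + 1)))*(4 - 1/(3*((1*(½) + 1) + 1))))² = (2*(-1/(3*((½ + 1) + 1)))*(4 - 1/(3*((½ + 1) + 1))))² = (2*(-1/(3*(3/2 + 1)))*(4 - 1/(3*(3/2 + 1))))² = (2*(-1/(3*5/2))*(4 - 1/(3*5/2)))² = (2*(-⅓*⅖)*(4 - ⅓*⅖))² = (2*(-2/15)*(4 - 2/15))² = (2*(-2/15)*(58/15))² = (-232/225)² = 53824/50625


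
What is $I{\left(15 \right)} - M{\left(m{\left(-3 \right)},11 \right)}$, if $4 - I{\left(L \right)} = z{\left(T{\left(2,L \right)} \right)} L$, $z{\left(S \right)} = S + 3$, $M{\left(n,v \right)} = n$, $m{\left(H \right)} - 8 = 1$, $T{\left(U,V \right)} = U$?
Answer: $-80$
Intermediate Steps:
$m{\left(H \right)} = 9$ ($m{\left(H \right)} = 8 + 1 = 9$)
$z{\left(S \right)} = 3 + S$
$I{\left(L \right)} = 4 - 5 L$ ($I{\left(L \right)} = 4 - \left(3 + 2\right) L = 4 - 5 L$)
$I{\left(15 \right)} - M{\left(m{\left(-3 \right)},11 \right)} = \left(4 - 75\right) - 9 = -71 - 9 = -80$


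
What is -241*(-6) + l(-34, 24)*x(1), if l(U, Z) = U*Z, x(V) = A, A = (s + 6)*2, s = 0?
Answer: -8346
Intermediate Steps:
A = 12 (A = (0 + 6)*2 = 6*2 = 12)
x(V) = 12
-241*(-6) + l(-34, 24)*x(1) = -241*(-6) - 34*24*12 = 1446 - 816*12 = 1446 - 9792 = -8346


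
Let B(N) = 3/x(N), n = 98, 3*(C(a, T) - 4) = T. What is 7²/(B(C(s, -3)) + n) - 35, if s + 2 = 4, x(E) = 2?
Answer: -6867/199 ≈ -34.508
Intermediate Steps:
s = 2 (s = -2 + 4 = 2)
C(a, T) = 4 + T/3
B(N) = 3/2
7²/(B(C(s, -3)) + n) - 35 = 7²/(3/2 + 98) - 35 = 49/(199/2) - 35 = (2/199)*49 - 35 = 98/199 - 35 = -6867/199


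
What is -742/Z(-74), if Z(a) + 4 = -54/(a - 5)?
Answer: 29309/131 ≈ 223.73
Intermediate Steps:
Z(a) = -4 - 54/(-5 + a) (Z(a) = -4 - 54/(a - 5) = -4 - 54/(-5 + a))
-742/Z(-74) = -742*(-5 - 74)/(2*(-17 - 2*(-74))) = -742*(-79/(2*(-17 + 148))) = -742/(2*(-1/79)*131) = -742/(-262/79) = -742*(-79/262) = 29309/131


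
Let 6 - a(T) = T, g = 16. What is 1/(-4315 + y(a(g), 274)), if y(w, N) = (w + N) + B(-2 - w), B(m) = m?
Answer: -1/4043 ≈ -0.00024734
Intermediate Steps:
a(T) = 6 - T
y(w, N) = -2 + N (y(w, N) = (w + N) + (-2 - w) = (N + w) + (-2 - w) = -2 + N)
1/(-4315 + y(a(g), 274)) = 1/(-4315 + (-2 + 274)) = 1/(-4315 + 272) = 1/(-4043) = -1/4043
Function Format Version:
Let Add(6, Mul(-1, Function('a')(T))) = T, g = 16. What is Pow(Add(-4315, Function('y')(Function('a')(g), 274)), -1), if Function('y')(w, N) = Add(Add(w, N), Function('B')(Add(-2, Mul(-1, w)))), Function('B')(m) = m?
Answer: Rational(-1, 4043) ≈ -0.00024734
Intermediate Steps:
Function('a')(T) = Add(6, Mul(-1, T))
Function('y')(w, N) = Add(-2, N) (Function('y')(w, N) = Add(Add(w, N), Add(-2, Mul(-1, w))) = Add(Add(N, w), Add(-2, Mul(-1, w))) = Add(-2, N))
Pow(Add(-4315, Function('y')(Function('a')(g), 274)), -1) = Pow(Add(-4315, Add(-2, 274)), -1) = Pow(Add(-4315, 272), -1) = Pow(-4043, -1) = Rational(-1, 4043)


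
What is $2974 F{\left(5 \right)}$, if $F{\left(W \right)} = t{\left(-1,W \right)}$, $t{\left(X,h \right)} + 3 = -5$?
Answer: $-23792$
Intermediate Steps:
$t{\left(X,h \right)} = -8$ ($t{\left(X,h \right)} = -3 - 5 = -8$)
$F{\left(W \right)} = -8$
$2974 F{\left(5 \right)} = 2974 \left(-8\right) = -23792$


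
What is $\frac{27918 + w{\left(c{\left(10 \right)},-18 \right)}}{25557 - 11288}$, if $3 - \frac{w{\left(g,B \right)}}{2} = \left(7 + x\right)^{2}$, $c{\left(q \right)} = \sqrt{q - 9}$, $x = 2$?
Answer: $\frac{27762}{14269} \approx 1.9456$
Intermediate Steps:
$c{\left(q \right)} = \sqrt{-9 + q}$
$w{\left(g,B \right)} = -156$ ($w{\left(g,B \right)} = 6 - 2 \left(7 + 2\right)^{2} = 6 - 2 \cdot 9^{2} = 6 - 162 = -156$)
$\frac{27918 + w{\left(c{\left(10 \right)},-18 \right)}}{25557 - 11288} = \frac{27918 - 156}{25557 - 11288} = \frac{27762}{14269}$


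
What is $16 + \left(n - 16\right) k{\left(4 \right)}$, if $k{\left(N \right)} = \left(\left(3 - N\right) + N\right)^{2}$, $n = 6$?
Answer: $-74$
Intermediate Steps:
$k{\left(N \right)} = 9$ ($k{\left(N \right)} = 3^{2} = 9$)
$16 + \left(n - 16\right) k{\left(4 \right)} = 16 + \left(6 - 16\right) 9 = 16 - 90 = -74$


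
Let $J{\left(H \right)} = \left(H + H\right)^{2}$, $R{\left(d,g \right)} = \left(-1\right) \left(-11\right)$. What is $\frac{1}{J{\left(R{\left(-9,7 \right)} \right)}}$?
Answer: $\frac{1}{484} \approx 0.0020661$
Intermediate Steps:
$R{\left(d,g \right)} = 11$
$J{\left(H \right)} = 4 H^{2}$ ($J{\left(H \right)} = \left(2 H\right)^{2} = 4 H^{2}$)
$\frac{1}{J{\left(R{\left(-9,7 \right)} \right)}} = \frac{1}{4 \cdot 11^{2}} = \frac{1}{4 \cdot 121} = \frac{1}{484}$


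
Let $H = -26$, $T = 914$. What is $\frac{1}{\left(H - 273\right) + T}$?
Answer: $\frac{1}{615} \approx 0.001626$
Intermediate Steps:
$\frac{1}{\left(H - 273\right) + T} = \frac{1}{\left(-26 - 273\right) + 914} = \frac{1}{-299 + 914} = \frac{1}{615}$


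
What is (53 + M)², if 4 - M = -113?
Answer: 28900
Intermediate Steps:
M = 117 (M = 4 - 1*(-113) = 4 + 113 = 117)
(53 + M)² = (53 + 117)² = 170² = 28900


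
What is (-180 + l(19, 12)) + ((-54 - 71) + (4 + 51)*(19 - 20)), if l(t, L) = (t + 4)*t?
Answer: 77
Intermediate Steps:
l(t, L) = t*(4 + t) (l(t, L) = (4 + t)*t = t*(4 + t))
(-180 + l(19, 12)) + ((-54 - 71) + (4 + 51)*(19 - 20)) = (-180 + 19*(4 + 19)) + ((-54 - 71) + (4 + 51)*(19 - 20)) = (-180 + 19*23) + (-125 + 55*(-1)) = (-180 + 437) + (-125 - 55) = 257 - 180 = 77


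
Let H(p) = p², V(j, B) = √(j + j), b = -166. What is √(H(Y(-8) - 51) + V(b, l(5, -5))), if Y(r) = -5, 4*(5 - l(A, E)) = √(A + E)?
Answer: √(3136 + 2*I*√83) ≈ 56.0 + 0.1627*I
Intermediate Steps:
l(A, E) = 5 - √(A + E)/4
V(j, B) = √2*√j (V(j, B) = √(2*j) = √2*√j)
√(H(Y(-8) - 51) + V(b, l(5, -5))) = √((-5 - 51)² + √2*√(-166)) = √((-56)² + √2*(I*√166)) = √(3136 + 2*I*√83)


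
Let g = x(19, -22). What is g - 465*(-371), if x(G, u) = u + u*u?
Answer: 172977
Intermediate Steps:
x(G, u) = u + u²
g = 462 (g = -22*(1 - 22) = -22*(-21) = 462)
g - 465*(-371) = 462 - 465*(-371) = 462 + 172515 = 172977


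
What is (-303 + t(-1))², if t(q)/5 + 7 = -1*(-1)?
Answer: 110889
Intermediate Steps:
t(q) = -30 (t(q) = -35 + 5*(-1*(-1)) = -35 + 5*1 = -35 + 5 = -30)
(-303 + t(-1))² = (-303 - 30)² = (-333)² = 110889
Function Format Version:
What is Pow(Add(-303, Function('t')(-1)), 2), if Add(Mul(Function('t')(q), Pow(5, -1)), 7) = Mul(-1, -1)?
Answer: 110889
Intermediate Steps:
Function('t')(q) = -30 (Function('t')(q) = Add(-35, Mul(5, Mul(-1, -1))) = Add(-35, Mul(5, 1)) = Add(-35, 5) = -30)
Pow(Add(-303, Function('t')(-1)), 2) = Pow(Add(-303, -30), 2) = Pow(-333, 2) = 110889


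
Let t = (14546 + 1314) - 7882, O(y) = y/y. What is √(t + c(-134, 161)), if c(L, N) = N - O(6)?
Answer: √8138 ≈ 90.211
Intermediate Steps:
O(y) = 1
c(L, N) = -1 + N (c(L, N) = N - 1*1 = N - 1 = -1 + N)
t = 7978 (t = 15860 - 7882 = 7978)
√(t + c(-134, 161)) = √(7978 + (-1 + 161)) = √(7978 + 160) = √8138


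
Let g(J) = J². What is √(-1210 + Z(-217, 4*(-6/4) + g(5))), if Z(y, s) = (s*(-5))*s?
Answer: 3*I*√335 ≈ 54.909*I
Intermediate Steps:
Z(y, s) = -5*s² (Z(y, s) = (-5*s)*s = -5*s²)
√(-1210 + Z(-217, 4*(-6/4) + g(5))) = √(-1210 - 5*(4*(-6/4) + 5²)²) = √(-1210 - 5*(4*(-6*¼) + 25)²) = √(-1210 - 5*(4*(-3/2) + 25)²) = √(-1210 - 5*(-6 + 25)²) = √(-1210 - 5*19²) = √(-1210 - 5*361) = √(-1210 - 1805) = √(-3015) = 3*I*√335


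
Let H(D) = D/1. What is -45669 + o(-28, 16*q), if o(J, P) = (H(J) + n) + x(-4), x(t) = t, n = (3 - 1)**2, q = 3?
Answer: -45697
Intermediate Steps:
H(D) = D (H(D) = D*1 = D)
n = 4 (n = 2**2 = 4)
o(J, P) = J (o(J, P) = (J + 4) - 4 = (4 + J) - 4 = J)
-45669 + o(-28, 16*q) = -45669 - 28 = -45697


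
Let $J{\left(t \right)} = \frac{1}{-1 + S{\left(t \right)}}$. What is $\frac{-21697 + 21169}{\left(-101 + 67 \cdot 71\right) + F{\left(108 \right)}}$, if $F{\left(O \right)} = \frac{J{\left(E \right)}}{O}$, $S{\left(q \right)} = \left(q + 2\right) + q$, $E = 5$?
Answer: $- \frac{627264}{5531329} \approx -0.1134$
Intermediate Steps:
$S{\left(q \right)} = 2 + 2 q$ ($S{\left(q \right)} = \left(2 + q\right) + q = 2 + 2 q$)
$J{\left(t \right)} = \frac{1}{1 + 2 t}$ ($J{\left(t \right)} = \frac{1}{-1 + \left(2 + 2 t\right)} = \frac{1}{1 + 2 t}$)
$F{\left(O \right)} = \frac{1}{11 O}$ ($F{\left(O \right)} = \frac{1}{\left(1 + 2 \cdot 5\right) O} = \frac{1}{\left(1 + 10\right) O} = \frac{1}{11 O}$)
$\frac{-21697 + 21169}{\left(-101 + 67 \cdot 71\right) + F{\left(108 \right)}} = \frac{-21697 + 21169}{\left(-101 + 67 \cdot 71\right) + \frac{1}{11 \cdot 108}} = - \frac{528}{\left(-101 + 4757\right) + \frac{1}{11} \cdot \frac{1}{108}} = - \frac{528}{4656 + \frac{1}{1188}} = - \frac{528}{\frac{5531329}{1188}} = \left(-528\right) \frac{1188}{5531329} = - \frac{627264}{5531329}$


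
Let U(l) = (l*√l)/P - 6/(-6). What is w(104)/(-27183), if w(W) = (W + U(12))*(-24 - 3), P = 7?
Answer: 945/9061 + 216*√3/63427 ≈ 0.11019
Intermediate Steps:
U(l) = 1 + l^(3/2)/7 (U(l) = (l*√l)/7 - 6/(-6) = l^(3/2)*(⅐) - 6*(-⅙) = l^(3/2)/7 + 1 = 1 + l^(3/2)/7)
w(W) = -27 - 27*W - 648*√3/7 (w(W) = (W + (1 + 12^(3/2)/7))*(-24 - 3) = (W + (1 + (24*√3)/7))*(-27) = (W + (1 + 24*√3/7))*(-27) = (1 + W + 24*√3/7)*(-27) = -27 - 27*W - 648*√3/7)
w(104)/(-27183) = (-27 - 27*104 - 648*√3/7)/(-27183) = (-27 - 2808 - 648*√3/7)*(-1/27183) = (-2835 - 648*√3/7)*(-1/27183) = 945/9061 + 216*√3/63427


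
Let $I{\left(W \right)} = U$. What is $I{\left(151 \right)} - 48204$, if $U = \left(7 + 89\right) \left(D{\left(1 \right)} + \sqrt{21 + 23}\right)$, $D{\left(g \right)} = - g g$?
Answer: $-48300 + 192 \sqrt{11} \approx -47663.0$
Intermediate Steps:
$D{\left(g \right)} = - g^{2}$
$U = -96 + 192 \sqrt{11}$ ($U = \left(7 + 89\right) \left(- 1^{2} + \sqrt{21 + 23}\right) = 96 \left(\left(-1\right) 1 + \sqrt{44}\right) = 96 \left(-1 + 2 \sqrt{11}\right) = -96 + 192 \sqrt{11} \approx 540.79$)
$I{\left(W \right)} = -96 + 192 \sqrt{11}$
$I{\left(151 \right)} - 48204 = \left(-96 + 192 \sqrt{11}\right) - 48204 = -48300 + 192 \sqrt{11}$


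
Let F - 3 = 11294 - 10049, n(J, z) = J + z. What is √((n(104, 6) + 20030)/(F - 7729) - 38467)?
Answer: I*√1615873814927/6481 ≈ 196.14*I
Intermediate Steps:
F = 1248 (F = 3 + (11294 - 10049) = 3 + 1245 = 1248)
√((n(104, 6) + 20030)/(F - 7729) - 38467) = √(((104 + 6) + 20030)/(1248 - 7729) - 38467) = √((110 + 20030)/(-6481) - 38467) = √(20140*(-1/6481) - 38467) = √(-20140/6481 - 38467) = √(-249324767/6481) = I*√1615873814927/6481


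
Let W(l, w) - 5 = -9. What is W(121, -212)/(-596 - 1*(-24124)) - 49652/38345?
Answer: -292091409/225545290 ≈ -1.2950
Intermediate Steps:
W(l, w) = -4 (W(l, w) = 5 - 9 = -4)
W(121, -212)/(-596 - 1*(-24124)) - 49652/38345 = -4/(-596 - 1*(-24124)) - 49652/38345 = -4/(-596 + 24124) - 49652*1/38345 = -4/23528 - 49652/38345 = -4*1/23528 - 49652/38345 = -1/5882 - 49652/38345 = -292091409/225545290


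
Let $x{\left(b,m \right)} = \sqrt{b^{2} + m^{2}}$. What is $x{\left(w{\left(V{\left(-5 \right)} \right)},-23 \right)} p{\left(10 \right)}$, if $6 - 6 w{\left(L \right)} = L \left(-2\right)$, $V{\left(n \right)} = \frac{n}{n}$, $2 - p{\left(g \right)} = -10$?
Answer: $4 \sqrt{4777} \approx 276.46$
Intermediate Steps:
$p{\left(g \right)} = 12$ ($p{\left(g \right)} = 2 - -10 = 2 + 10 = 12$)
$V{\left(n \right)} = 1$
$w{\left(L \right)} = 1 + \frac{L}{3}$ ($w{\left(L \right)} = 1 - \frac{L \left(-2\right)}{6} = 1 - \frac{\left(-2\right) L}{6} = 1 + \frac{L}{3}$)
$x{\left(w{\left(V{\left(-5 \right)} \right)},-23 \right)} p{\left(10 \right)} = \sqrt{\left(1 + \frac{1}{3} \cdot 1\right)^{2} + \left(-23\right)^{2}} \cdot 12 = \sqrt{\left(1 + \frac{1}{3}\right)^{2} + 529} \cdot 12 = \sqrt{\left(\frac{4}{3}\right)^{2} + 529} \cdot 12 = \sqrt{\frac{16}{9} + 529} \cdot 12 = \sqrt{\frac{4777}{9}} \cdot 12 = \frac{\sqrt{4777}}{3} \cdot 12 = 4 \sqrt{4777}$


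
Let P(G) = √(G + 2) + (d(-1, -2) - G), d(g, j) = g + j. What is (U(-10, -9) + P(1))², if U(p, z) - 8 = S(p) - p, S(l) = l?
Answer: (4 + √3)² ≈ 32.856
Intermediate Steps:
U(p, z) = 8 (U(p, z) = 8 + (p - p) = 8 + 0 = 8)
P(G) = -3 + √(2 + G) - G (P(G) = √(G + 2) + ((-1 - 2) - G) = √(2 + G) + (-3 - G) = -3 + √(2 + G) - G)
(U(-10, -9) + P(1))² = (8 + (-3 + √(2 + 1) - 1*1))² = (8 + (-3 + √3 - 1))² = (8 + (-4 + √3))² = (4 + √3)²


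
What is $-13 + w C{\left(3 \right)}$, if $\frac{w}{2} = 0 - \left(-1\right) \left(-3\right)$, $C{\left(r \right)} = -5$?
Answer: $17$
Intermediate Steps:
$w = -6$ ($w = 2 \left(0 - \left(-1\right) \left(-3\right)\right) = 2 \left(0 - 3\right) = 2 \left(-3\right) = -6$)
$-13 + w C{\left(3 \right)} = -13 - -30 = -13 + 30 = 17$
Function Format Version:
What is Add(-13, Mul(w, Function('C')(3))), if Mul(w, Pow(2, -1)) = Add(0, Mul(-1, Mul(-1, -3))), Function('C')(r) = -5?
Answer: 17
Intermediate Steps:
w = -6 (w = Mul(2, Add(0, Mul(-1, Mul(-1, -3)))) = Mul(2, Add(0, Mul(-1, 3))) = Mul(2, Add(0, -3)) = Mul(2, -3) = -6)
Add(-13, Mul(w, Function('C')(3))) = Add(-13, Mul(-6, -5)) = Add(-13, 30) = 17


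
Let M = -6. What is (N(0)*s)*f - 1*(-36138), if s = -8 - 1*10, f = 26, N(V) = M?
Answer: 38946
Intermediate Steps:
N(V) = -6
s = -18 (s = -8 - 10 = -18)
(N(0)*s)*f - 1*(-36138) = -6*(-18)*26 - 1*(-36138) = 108*26 + 36138 = 2808 + 36138 = 38946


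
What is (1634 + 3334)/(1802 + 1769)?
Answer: 4968/3571 ≈ 1.3912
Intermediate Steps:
(1634 + 3334)/(1802 + 1769) = 4968/3571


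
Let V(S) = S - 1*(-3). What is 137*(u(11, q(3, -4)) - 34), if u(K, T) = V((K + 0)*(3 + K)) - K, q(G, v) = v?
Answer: 15344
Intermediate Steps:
V(S) = 3 + S (V(S) = S + 3 = 3 + S)
u(K, T) = 3 - K + K*(3 + K) (u(K, T) = (3 + (K + 0)*(3 + K)) - K = (3 + K*(3 + K)) - K = 3 - K + K*(3 + K))
137*(u(11, q(3, -4)) - 34) = 137*((3 - 1*11 + 11*(3 + 11)) - 34) = 137*((3 - 11 + 11*14) - 34) = 137*((3 - 11 + 154) - 34) = 137*(146 - 34) = 137*112 = 15344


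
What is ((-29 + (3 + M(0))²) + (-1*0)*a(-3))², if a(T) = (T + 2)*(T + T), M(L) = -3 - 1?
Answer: 784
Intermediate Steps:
M(L) = -4
a(T) = 2*T*(2 + T) (a(T) = (2 + T)*(2*T) = 2*T*(2 + T))
((-29 + (3 + M(0))²) + (-1*0)*a(-3))² = ((-29 + (3 - 4)²) + (-1*0)*(2*(-3)*(2 - 3)))² = ((-29 + (-1)²) + 0*(2*(-3)*(-1)))² = ((-29 + 1) + 0*6)² = (-28 + 0)² = (-28)² = 784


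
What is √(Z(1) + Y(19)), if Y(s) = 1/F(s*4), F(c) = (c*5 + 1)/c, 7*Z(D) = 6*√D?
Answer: √7515606/2667 ≈ 1.0279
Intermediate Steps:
Z(D) = 6*√D/7 (Z(D) = (6*√D)/7 = 6*√D/7)
F(c) = (1 + 5*c)/c (F(c) = (5*c + 1)/c = (1 + 5*c)/c)
Y(s) = 1/(5 + 1/(4*s)) (Y(s) = 1/(5 + 1/(s*4)) = 1/(5 + 1/(4*s)))
√(Z(1) + Y(19)) = √(6*√1/7 + 4*19/(1 + 20*19)) = √((6/7)*1 + 4*19/(1 + 380)) = √(6/7 + 4*19/381) = √(6/7 + 4*19*(1/381)) = √(6/7 + 76/381) = √(2818/2667) = √7515606/2667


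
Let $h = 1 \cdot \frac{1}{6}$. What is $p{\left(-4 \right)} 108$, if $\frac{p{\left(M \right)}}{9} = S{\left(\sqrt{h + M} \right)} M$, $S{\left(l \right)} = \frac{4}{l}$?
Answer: $\frac{15552 i \sqrt{138}}{23} \approx 7943.2 i$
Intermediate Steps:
$h = \frac{1}{6}$ ($h = 1 \cdot \frac{1}{6} = \frac{1}{6} \approx 0.16667$)
$p{\left(M \right)} = \frac{36 M}{\sqrt{\frac{1}{6} + M}}$ ($p{\left(M \right)} = 9 \frac{4}{\sqrt{\frac{1}{6} + M}} M = 9 \frac{4 M}{\sqrt{\frac{1}{6} + M}} = \frac{36 M}{\sqrt{\frac{1}{6} + M}}$)
$p{\left(-4 \right)} 108 = 36 \left(-4\right) \sqrt{6} \frac{1}{\sqrt{1 + 6 \left(-4\right)}} 108 = 36 \left(-4\right) \sqrt{6} \frac{1}{\sqrt{1 - 24}} \cdot 108 = 36 \left(-4\right) \sqrt{6} \frac{1}{\sqrt{-23}} \cdot 108 = 36 \left(-4\right) \sqrt{6} \left(- \frac{i \sqrt{23}}{23}\right) 108 = \frac{144 i \sqrt{138}}{23} \cdot 108 = \frac{15552 i \sqrt{138}}{23}$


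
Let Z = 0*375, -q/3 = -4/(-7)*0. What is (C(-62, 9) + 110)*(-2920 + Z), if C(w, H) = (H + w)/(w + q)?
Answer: -10034580/31 ≈ -3.2370e+5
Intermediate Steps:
q = 0 (q = -3*(-4/(-7))*0 = -3*(-4*(-⅐))*0 = -12*0/7 = -3*0 = 0)
C(w, H) = (H + w)/w (C(w, H) = (H + w)/(w + 0) = (H + w)/w)
Z = 0
(C(-62, 9) + 110)*(-2920 + Z) = ((9 - 62)/(-62) + 110)*(-2920 + 0) = (-1/62*(-53) + 110)*(-2920) = (53/62 + 110)*(-2920) = (6873/62)*(-2920) = -10034580/31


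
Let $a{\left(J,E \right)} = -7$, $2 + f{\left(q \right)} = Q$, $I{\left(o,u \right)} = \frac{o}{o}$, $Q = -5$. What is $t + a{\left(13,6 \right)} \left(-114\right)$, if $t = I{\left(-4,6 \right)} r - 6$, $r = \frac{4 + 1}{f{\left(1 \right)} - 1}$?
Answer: $\frac{6331}{8} \approx 791.38$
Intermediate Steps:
$I{\left(o,u \right)} = 1$
$f{\left(q \right)} = -7$ ($f{\left(q \right)} = -2 - 5 = -7$)
$r = - \frac{5}{8}$ ($r = \frac{4 + 1}{-7 - 1} = \frac{5}{-8} = 5 \left(- \frac{1}{8}\right) = - \frac{5}{8} \approx -0.625$)
$t = - \frac{53}{8}$ ($t = 1 \left(- \frac{5}{8}\right) - 6 = - \frac{5}{8} - 6 = - \frac{53}{8} \approx -6.625$)
$t + a{\left(13,6 \right)} \left(-114\right) = - \frac{53}{8} - -798 = - \frac{53}{8} + 798 = \frac{6331}{8}$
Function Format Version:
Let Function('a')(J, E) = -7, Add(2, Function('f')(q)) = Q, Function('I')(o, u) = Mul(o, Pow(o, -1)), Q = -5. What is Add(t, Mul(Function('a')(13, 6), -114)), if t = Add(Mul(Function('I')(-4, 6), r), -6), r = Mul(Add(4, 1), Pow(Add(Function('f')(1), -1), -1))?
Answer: Rational(6331, 8) ≈ 791.38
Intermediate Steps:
Function('I')(o, u) = 1
Function('f')(q) = -7 (Function('f')(q) = Add(-2, -5) = -7)
r = Rational(-5, 8) (r = Mul(Add(4, 1), Pow(Add(-7, -1), -1)) = Mul(5, Pow(-8, -1)) = Mul(5, Rational(-1, 8)) = Rational(-5, 8) ≈ -0.62500)
t = Rational(-53, 8) (t = Add(Mul(1, Rational(-5, 8)), -6) = Add(Rational(-5, 8), -6) = Rational(-53, 8) ≈ -6.6250)
Add(t, Mul(Function('a')(13, 6), -114)) = Add(Rational(-53, 8), Mul(-7, -114)) = Add(Rational(-53, 8), 798) = Rational(6331, 8)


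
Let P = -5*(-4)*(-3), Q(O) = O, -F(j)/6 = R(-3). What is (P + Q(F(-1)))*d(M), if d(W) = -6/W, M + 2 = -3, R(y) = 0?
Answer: -72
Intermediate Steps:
F(j) = 0 (F(j) = -6*0 = 0)
M = -5 (M = -2 - 3 = -5)
P = -60 (P = 20*(-3) = -60)
(P + Q(F(-1)))*d(M) = (-60 + 0)*(-6/(-5)) = -(-360)*(-1)/5 = -60*6/5 = -72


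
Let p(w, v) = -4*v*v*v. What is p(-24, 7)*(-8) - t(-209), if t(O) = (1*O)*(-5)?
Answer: 9931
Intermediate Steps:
p(w, v) = -4*v³ (p(w, v) = -4*v²*v = -4*v³)
t(O) = -5*O (t(O) = O*(-5) = -5*O)
p(-24, 7)*(-8) - t(-209) = -4*7³*(-8) - (-5)*(-209) = -4*343*(-8) - 1*1045 = -1372*(-8) - 1045 = 10976 - 1045 = 9931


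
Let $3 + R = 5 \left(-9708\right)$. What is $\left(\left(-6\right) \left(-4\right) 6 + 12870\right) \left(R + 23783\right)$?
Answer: $-322226640$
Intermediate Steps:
$R = -48543$ ($R = -3 + 5 \left(-9708\right) = -3 - 48540 = -48543$)
$\left(\left(-6\right) \left(-4\right) 6 + 12870\right) \left(R + 23783\right) = \left(\left(-6\right) \left(-4\right) 6 + 12870\right) \left(-48543 + 23783\right) = \left(24 \cdot 6 + 12870\right) \left(-24760\right) = \left(144 + 12870\right) \left(-24760\right) = 13014 \left(-24760\right) = -322226640$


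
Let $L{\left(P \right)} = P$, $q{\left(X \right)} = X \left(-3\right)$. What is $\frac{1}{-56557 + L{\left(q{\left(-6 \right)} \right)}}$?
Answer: $- \frac{1}{56539} \approx -1.7687 \cdot 10^{-5}$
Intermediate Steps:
$q{\left(X \right)} = - 3 X$
$\frac{1}{-56557 + L{\left(q{\left(-6 \right)} \right)}} = \frac{1}{-56557 - -18} = \frac{1}{-56557 + 18} = \frac{1}{-56539} = - \frac{1}{56539}$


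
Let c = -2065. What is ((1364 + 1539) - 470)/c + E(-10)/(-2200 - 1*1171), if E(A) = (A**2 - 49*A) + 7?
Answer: -9434448/6961115 ≈ -1.3553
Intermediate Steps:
E(A) = 7 + A**2 - 49*A
((1364 + 1539) - 470)/c + E(-10)/(-2200 - 1*1171) = ((1364 + 1539) - 470)/(-2065) + (7 + (-10)**2 - 49*(-10))/(-2200 - 1*1171) = (2903 - 470)*(-1/2065) + (7 + 100 + 490)/(-2200 - 1171) = 2433*(-1/2065) + 597/(-3371) = -2433/2065 + 597*(-1/3371) = -2433/2065 - 597/3371 = -9434448/6961115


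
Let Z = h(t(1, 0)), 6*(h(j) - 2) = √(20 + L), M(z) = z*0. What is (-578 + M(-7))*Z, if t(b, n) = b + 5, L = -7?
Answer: -1156 - 289*√13/3 ≈ -1503.3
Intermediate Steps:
t(b, n) = 5 + b
M(z) = 0
h(j) = 2 + √13/6 (h(j) = 2 + √(20 - 7)/6 = 2 + √13/6)
Z = 2 + √13/6 ≈ 2.6009
(-578 + M(-7))*Z = (-578 + 0)*(2 + √13/6) = -578*(2 + √13/6) = -1156 - 289*√13/3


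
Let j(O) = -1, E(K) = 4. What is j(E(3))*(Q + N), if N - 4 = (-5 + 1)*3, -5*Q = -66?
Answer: -26/5 ≈ -5.2000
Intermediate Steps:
Q = 66/5 (Q = -⅕*(-66) = 66/5 ≈ 13.200)
N = -8 (N = 4 + (-5 + 1)*3 = 4 - 4*3 = 4 - 12 = -8)
j(E(3))*(Q + N) = -(66/5 - 8) = -1*26/5 = -26/5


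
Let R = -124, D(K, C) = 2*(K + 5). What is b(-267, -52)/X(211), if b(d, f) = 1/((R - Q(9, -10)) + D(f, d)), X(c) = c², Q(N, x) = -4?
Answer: -1/9527494 ≈ -1.0496e-7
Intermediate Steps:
D(K, C) = 10 + 2*K (D(K, C) = 2*(5 + K) = 10 + 2*K)
b(d, f) = 1/(-110 + 2*f) (b(d, f) = 1/((-124 - 1*(-4)) + (10 + 2*f)) = 1/((-124 + 4) + (10 + 2*f)) = 1/(-120 + (10 + 2*f)) = 1/(-110 + 2*f))
b(-267, -52)/X(211) = (1/(2*(-55 - 52)))/(211²) = ((½)/(-107))/44521 = ((½)*(-1/107))*(1/44521) = -1/214*1/44521 = -1/9527494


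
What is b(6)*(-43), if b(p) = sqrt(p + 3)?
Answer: -129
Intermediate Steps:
b(p) = sqrt(3 + p)
b(6)*(-43) = sqrt(3 + 6)*(-43) = sqrt(9)*(-43) = 3*(-43) = -129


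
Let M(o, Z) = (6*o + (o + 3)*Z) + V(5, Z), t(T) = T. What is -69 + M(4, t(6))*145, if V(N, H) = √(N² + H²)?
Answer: 9501 + 145*√61 ≈ 10633.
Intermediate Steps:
V(N, H) = √(H² + N²)
M(o, Z) = √(25 + Z²) + 6*o + Z*(3 + o) (M(o, Z) = (6*o + (o + 3)*Z) + √(Z² + 5²) = (6*o + (3 + o)*Z) + √(Z² + 25) = (6*o + Z*(3 + o)) + √(25 + Z²) = √(25 + Z²) + 6*o + Z*(3 + o))
-69 + M(4, t(6))*145 = -69 + (√(25 + 6²) + 3*6 + 6*4 + 6*4)*145 = -69 + (√(25 + 36) + 18 + 24 + 24)*145 = -69 + (√61 + 18 + 24 + 24)*145 = -69 + (66 + √61)*145 = -69 + (9570 + 145*√61) = 9501 + 145*√61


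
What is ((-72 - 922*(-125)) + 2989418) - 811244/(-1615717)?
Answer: 5016149346576/1615717 ≈ 3.1046e+6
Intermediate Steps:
((-72 - 922*(-125)) + 2989418) - 811244/(-1615717) = ((-72 + 115250) + 2989418) - 811244*(-1/1615717) = (115178 + 2989418) + 811244/1615717 = 3104596 + 811244/1615717 = 5016149346576/1615717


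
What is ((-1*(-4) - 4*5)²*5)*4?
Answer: 5120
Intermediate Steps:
((-1*(-4) - 4*5)²*5)*4 = ((4 - 20)²*5)*4 = ((-16)²*5)*4 = (256*5)*4 = 1280*4 = 5120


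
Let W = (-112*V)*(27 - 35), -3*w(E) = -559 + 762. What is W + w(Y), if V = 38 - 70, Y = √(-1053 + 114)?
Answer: -86219/3 ≈ -28740.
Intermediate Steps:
Y = I*√939 (Y = √(-939) = I*√939 ≈ 30.643*I)
w(E) = -203/3 (w(E) = -(-559 + 762)/3 = -⅓*203 = -203/3)
V = -32
W = -28672 (W = (-112*(-32))*(27 - 35) = 3584*(-8) = -28672)
W + w(Y) = -28672 - 203/3 = -86219/3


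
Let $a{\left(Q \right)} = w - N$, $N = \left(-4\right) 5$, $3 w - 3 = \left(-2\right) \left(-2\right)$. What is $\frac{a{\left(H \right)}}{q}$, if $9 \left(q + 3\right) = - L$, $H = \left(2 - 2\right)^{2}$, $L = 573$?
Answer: $- \frac{67}{200} \approx -0.335$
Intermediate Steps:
$w = \frac{7}{3}$ ($w = 1 + \frac{\left(-2\right) \left(-2\right)}{3} = 1 + \frac{1}{3} \cdot 4 = 1 + \frac{4}{3} = \frac{7}{3} \approx 2.3333$)
$N = -20$
$H = 0$ ($H = 0^{2} = 0$)
$q = - \frac{200}{3}$ ($q = -3 + \frac{\left(-1\right) 573}{9} = -3 + \frac{1}{9} \left(-573\right) = -3 - \frac{191}{3} = - \frac{200}{3} \approx -66.667$)
$a{\left(Q \right)} = \frac{67}{3}$ ($a{\left(Q \right)} = \frac{7}{3} - -20 = \frac{7}{3} + 20 = \frac{67}{3}$)
$\frac{a{\left(H \right)}}{q} = \frac{67}{3 \left(- \frac{200}{3}\right)} = \frac{67}{3} \left(- \frac{3}{200}\right) = - \frac{67}{200}$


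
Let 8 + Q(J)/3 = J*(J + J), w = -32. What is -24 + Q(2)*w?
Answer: -24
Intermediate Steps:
Q(J) = -24 + 6*J**2 (Q(J) = -24 + 3*(J*(J + J)) = -24 + 3*(J*(2*J)) = -24 + 3*(2*J**2) = -24 + 6*J**2)
-24 + Q(2)*w = -24 + (-24 + 6*2**2)*(-32) = -24 + (-24 + 6*4)*(-32) = -24 + (-24 + 24)*(-32) = -24 + 0*(-32) = -24 + 0 = -24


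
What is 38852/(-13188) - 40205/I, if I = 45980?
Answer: -10530175/2756292 ≈ -3.8204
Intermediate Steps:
38852/(-13188) - 40205/I = 38852/(-13188) - 40205/45980 = 38852*(-1/13188) - 40205*1/45980 = -9713/3297 - 731/836 = -10530175/2756292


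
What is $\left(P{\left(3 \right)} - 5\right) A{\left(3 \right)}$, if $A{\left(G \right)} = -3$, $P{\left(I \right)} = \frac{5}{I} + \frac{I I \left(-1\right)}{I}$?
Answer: $19$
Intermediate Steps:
$P{\left(I \right)} = - I + \frac{5}{I}$ ($P{\left(I \right)} = \frac{5}{I} + \frac{I^{2} \left(-1\right)}{I} = \frac{5}{I} + \frac{\left(-1\right) I^{2}}{I} = \frac{5}{I} - I = - I + \frac{5}{I}$)
$\left(P{\left(3 \right)} - 5\right) A{\left(3 \right)} = \left(\left(\left(-1\right) 3 + \frac{5}{3}\right) - 5\right) \left(-3\right) = \left(\left(-3 + 5 \cdot \frac{1}{3}\right) - 5\right) \left(-3\right) = \left(\left(-3 + \frac{5}{3}\right) - 5\right) \left(-3\right) = \left(- \frac{4}{3} - 5\right) \left(-3\right) = \left(- \frac{19}{3}\right) \left(-3\right) = 19$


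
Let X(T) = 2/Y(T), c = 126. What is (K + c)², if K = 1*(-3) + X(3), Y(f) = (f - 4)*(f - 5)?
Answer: 15376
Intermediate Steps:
Y(f) = (-5 + f)*(-4 + f) (Y(f) = (-4 + f)*(-5 + f) = (-5 + f)*(-4 + f))
X(T) = 2/(20 + T² - 9*T)
K = -2 (K = 1*(-3) + 2/(20 + 3² - 9*3) = -3 + 2/(20 + 9 - 27) = -3 + 2/2 = -3 + 2*(½) = -3 + 1 = -2)
(K + c)² = (-2 + 126)² = 124² = 15376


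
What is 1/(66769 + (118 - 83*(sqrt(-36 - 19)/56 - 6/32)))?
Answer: 839225744/56146354305149 + 18592*I*sqrt(55)/56146354305149 ≈ 1.4947e-5 + 2.4558e-9*I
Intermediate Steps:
1/(66769 + (118 - 83*(sqrt(-36 - 19)/56 - 6/32))) = 1/(66769 + (118 - 83*(sqrt(-55)*(1/56) - 6*1/32))) = 1/(66769 + (118 - 83*((I*sqrt(55))*(1/56) - 3/16))) = 1/(66769 + (118 - 83*(I*sqrt(55)/56 - 3/16))) = 1/(66769 + (118 - 83*(-3/16 + I*sqrt(55)/56))) = 1/(66769 + (118 + (249/16 - 83*I*sqrt(55)/56))) = 1/(66769 + (2137/16 - 83*I*sqrt(55)/56)) = 1/(1070441/16 - 83*I*sqrt(55)/56)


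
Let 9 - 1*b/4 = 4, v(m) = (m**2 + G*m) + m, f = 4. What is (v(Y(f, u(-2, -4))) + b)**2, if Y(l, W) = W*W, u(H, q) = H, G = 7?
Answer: 4624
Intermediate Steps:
Y(l, W) = W**2
v(m) = m**2 + 8*m (v(m) = (m**2 + 7*m) + m = m**2 + 8*m)
b = 20 (b = 36 - 4*4 = 36 - 16 = 20)
(v(Y(f, u(-2, -4))) + b)**2 = ((-2)**2*(8 + (-2)**2) + 20)**2 = (4*(8 + 4) + 20)**2 = (4*12 + 20)**2 = (48 + 20)**2 = 68**2 = 4624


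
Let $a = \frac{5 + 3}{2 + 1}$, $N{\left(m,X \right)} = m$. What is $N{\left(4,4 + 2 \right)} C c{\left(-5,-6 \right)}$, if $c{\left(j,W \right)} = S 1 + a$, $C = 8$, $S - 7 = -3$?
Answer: $\frac{640}{3} \approx 213.33$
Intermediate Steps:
$S = 4$ ($S = 7 - 3 = 4$)
$a = \frac{8}{3} \approx 2.6667$
$c{\left(j,W \right)} = \frac{20}{3}$ ($c{\left(j,W \right)} = 4 \cdot 1 + \frac{8}{3} = 4 + \frac{8}{3} = \frac{20}{3}$)
$N{\left(4,4 + 2 \right)} C c{\left(-5,-6 \right)} = 4 \cdot 8 \cdot \frac{20}{3} = 32 \cdot \frac{20}{3} = \frac{640}{3}$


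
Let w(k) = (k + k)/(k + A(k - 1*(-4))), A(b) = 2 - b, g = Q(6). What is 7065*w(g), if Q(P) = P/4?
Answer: -21195/2 ≈ -10598.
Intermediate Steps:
Q(P) = P/4 (Q(P) = P*(¼) = P/4)
g = 3/2 (g = (¼)*6 = 3/2 ≈ 1.5000)
w(k) = -k (w(k) = (k + k)/(k + (2 - (k - 1*(-4)))) = (2*k)/(k + (2 - (k + 4))) = (2*k)/(k + (2 - (4 + k))) = (2*k)/(k + (2 + (-4 - k))) = (2*k)/(k + (-2 - k)) = (2*k)/(-2) = (2*k)*(-½) = -k)
7065*w(g) = 7065*(-1*3/2) = 7065*(-3/2) = -21195/2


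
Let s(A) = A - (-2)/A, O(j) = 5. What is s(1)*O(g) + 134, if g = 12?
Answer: 149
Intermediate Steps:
s(A) = A + 2/A
s(1)*O(g) + 134 = (1 + 2/1)*5 + 134 = (1 + 2*1)*5 + 134 = (1 + 2)*5 + 134 = 3*5 + 134 = 15 + 134 = 149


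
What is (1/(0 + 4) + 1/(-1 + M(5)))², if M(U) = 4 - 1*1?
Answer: 9/16 ≈ 0.56250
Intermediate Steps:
M(U) = 3 (M(U) = 4 - 1 = 3)
(1/(0 + 4) + 1/(-1 + M(5)))² = (1/(0 + 4) + 1/(-1 + 3))² = (1/4 + 1/2)² = (¼ + ½)² = (¾)² = 9/16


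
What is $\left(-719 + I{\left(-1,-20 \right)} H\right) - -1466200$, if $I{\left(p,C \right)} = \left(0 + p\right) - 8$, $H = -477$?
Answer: $1469774$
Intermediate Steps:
$I{\left(p,C \right)} = -8 + p$ ($I{\left(p,C \right)} = p - 8 = -8 + p$)
$\left(-719 + I{\left(-1,-20 \right)} H\right) - -1466200 = \left(-719 + \left(-8 - 1\right) \left(-477\right)\right) - -1466200 = \left(-719 - -4293\right) + 1466200 = \left(-719 + 4293\right) + 1466200 = 3574 + 1466200 = 1469774$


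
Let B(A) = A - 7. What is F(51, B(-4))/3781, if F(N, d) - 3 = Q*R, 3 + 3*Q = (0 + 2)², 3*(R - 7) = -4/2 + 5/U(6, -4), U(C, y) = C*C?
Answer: 1661/1225044 ≈ 0.0013559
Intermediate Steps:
U(C, y) = C²
R = 689/108 (R = 7 + (-4/2 + 5/(6²))/3 = 7 + (-4*½ + 5/36)/3 = 7 + (-2 + 5*(1/36))/3 = 7 + (-2 + 5/36)/3 = 7 + (⅓)*(-67/36) = 7 - 67/108 = 689/108 ≈ 6.3796)
Q = ⅓ (Q = -1 + (0 + 2)²/3 = -1 + (⅓)*2² = -1 + (⅓)*4 = -1 + 4/3 = ⅓ ≈ 0.33333)
B(A) = -7 + A
F(N, d) = 1661/324 (F(N, d) = 3 + (⅓)*(689/108) = 3 + 689/324 = 1661/324)
F(51, B(-4))/3781 = (1661/324)/3781 = (1661/324)*(1/3781) = 1661/1225044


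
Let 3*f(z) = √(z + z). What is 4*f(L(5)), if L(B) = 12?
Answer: 8*√6/3 ≈ 6.5320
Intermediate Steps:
f(z) = √2*√z/3 (f(z) = √(z + z)/3 = √(2*z)/3 = (√2*√z)/3 = √2*√z/3)
4*f(L(5)) = 4*(√2*√12/3) = 4*(√2*(2*√3)/3) = 4*(2*√6/3) = 8*√6/3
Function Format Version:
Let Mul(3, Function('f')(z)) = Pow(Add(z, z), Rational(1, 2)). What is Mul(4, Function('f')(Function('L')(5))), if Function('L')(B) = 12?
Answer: Mul(Rational(8, 3), Pow(6, Rational(1, 2))) ≈ 6.5320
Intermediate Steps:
Function('f')(z) = Mul(Rational(1, 3), Pow(2, Rational(1, 2)), Pow(z, Rational(1, 2))) (Function('f')(z) = Mul(Rational(1, 3), Pow(Add(z, z), Rational(1, 2))) = Mul(Rational(1, 3), Pow(Mul(2, z), Rational(1, 2))) = Mul(Rational(1, 3), Mul(Pow(2, Rational(1, 2)), Pow(z, Rational(1, 2)))) = Mul(Rational(1, 3), Pow(2, Rational(1, 2)), Pow(z, Rational(1, 2))))
Mul(4, Function('f')(Function('L')(5))) = Mul(4, Mul(Rational(1, 3), Pow(2, Rational(1, 2)), Pow(12, Rational(1, 2)))) = Mul(4, Mul(Rational(1, 3), Pow(2, Rational(1, 2)), Mul(2, Pow(3, Rational(1, 2))))) = Mul(4, Mul(Rational(2, 3), Pow(6, Rational(1, 2)))) = Mul(Rational(8, 3), Pow(6, Rational(1, 2)))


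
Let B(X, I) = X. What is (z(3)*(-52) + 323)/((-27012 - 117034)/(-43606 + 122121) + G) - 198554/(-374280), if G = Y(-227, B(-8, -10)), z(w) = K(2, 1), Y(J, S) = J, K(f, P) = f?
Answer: -1434127070473/3362335210140 ≈ -0.42653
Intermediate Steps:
z(w) = 2
G = -227
(z(3)*(-52) + 323)/((-27012 - 117034)/(-43606 + 122121) + G) - 198554/(-374280) = (2*(-52) + 323)/((-27012 - 117034)/(-43606 + 122121) - 227) - 198554/(-374280) = (-104 + 323)/(-144046/78515 - 227) - 198554*(-1/374280) = 219/(-144046*1/78515 - 227) + 99277/187140 = 219/(-144046/78515 - 227) + 99277/187140 = 219/(-17966951/78515) + 99277/187140 = 219*(-78515/17966951) + 99277/187140 = -17194785/17966951 + 99277/187140 = -1434127070473/3362335210140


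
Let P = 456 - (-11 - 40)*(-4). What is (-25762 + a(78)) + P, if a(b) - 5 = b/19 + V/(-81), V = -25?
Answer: -39245402/1539 ≈ -25501.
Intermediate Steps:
P = 252 (P = 456 - (-51)*(-4) = 456 - 1*204 = 456 - 204 = 252)
a(b) = 430/81 + b/19 (a(b) = 5 + (b/19 - 25/(-81)) = 5 + (b*(1/19) - 25*(-1/81)) = 5 + (b/19 + 25/81) = 5 + (25/81 + b/19) = 430/81 + b/19)
(-25762 + a(78)) + P = (-25762 + (430/81 + (1/19)*78)) + 252 = (-25762 + (430/81 + 78/19)) + 252 = (-25762 + 14488/1539) + 252 = -39633230/1539 + 252 = -39245402/1539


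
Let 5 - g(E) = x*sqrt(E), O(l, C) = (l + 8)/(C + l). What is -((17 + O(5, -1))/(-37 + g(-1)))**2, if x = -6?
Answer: -1620567/4494400 - 19683*I/140450 ≈ -0.36057 - 0.14014*I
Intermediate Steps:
O(l, C) = (8 + l)/(C + l)
g(E) = 5 + 6*sqrt(E) (g(E) = 5 - (-6)*sqrt(E) = 5 + 6*sqrt(E))
-((17 + O(5, -1))/(-37 + g(-1)))**2 = -((17 + (8 + 5)/(-1 + 5))/(-37 + (5 + 6*sqrt(-1))))**2 = -((17 + 13/4)/(-37 + (5 + 6*I)))**2 = -((17 + (1/4)*13)/(-32 + 6*I))**2 = -((17 + 13/4)*((-32 - 6*I)/1060))**2 = -(81*((-32 - 6*I)/1060)/4)**2 = -(81*(-32 - 6*I)/4240)**2 = -6561*(-32 - 6*I)**2/17977600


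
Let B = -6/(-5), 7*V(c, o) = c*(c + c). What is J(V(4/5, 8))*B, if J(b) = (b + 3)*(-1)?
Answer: -3342/875 ≈ -3.8194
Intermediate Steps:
V(c, o) = 2*c²/7 (V(c, o) = (c*(c + c))/7 = (c*(2*c))/7 = (2*c²)/7 = 2*c²/7)
B = 6/5 (B = -6*(-⅕) = 6/5 ≈ 1.2000)
J(b) = -3 - b (J(b) = (3 + b)*(-1) = -3 - b)
J(V(4/5, 8))*B = (-3 - 2*(4/5)²/7)*(6/5) = (-3 - 2*(4*(⅕))²/7)*(6/5) = (-3 - 2*(⅘)²/7)*(6/5) = (-3 - 2*16/(7*25))*(6/5) = (-3 - 1*32/175)*(6/5) = (-3 - 32/175)*(6/5) = -557/175*6/5 = -3342/875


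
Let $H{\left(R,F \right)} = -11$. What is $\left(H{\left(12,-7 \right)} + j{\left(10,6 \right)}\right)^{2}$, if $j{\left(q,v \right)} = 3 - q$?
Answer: $324$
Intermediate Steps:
$\left(H{\left(12,-7 \right)} + j{\left(10,6 \right)}\right)^{2} = \left(-11 + \left(3 - 10\right)\right)^{2} = \left(-11 - 7\right)^{2} = \left(-18\right)^{2} = 324$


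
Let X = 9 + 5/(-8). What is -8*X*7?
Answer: -469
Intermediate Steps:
X = 67/8 (X = 9 + 5*(-⅛) = 9 - 5/8 = 67/8 ≈ 8.3750)
-8*X*7 = -8*67/8*7 = -67*7 = -469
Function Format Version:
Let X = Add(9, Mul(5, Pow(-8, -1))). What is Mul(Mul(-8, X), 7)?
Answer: -469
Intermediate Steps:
X = Rational(67, 8) (X = Add(9, Mul(5, Rational(-1, 8))) = Add(9, Rational(-5, 8)) = Rational(67, 8) ≈ 8.3750)
Mul(Mul(-8, X), 7) = Mul(Mul(-8, Rational(67, 8)), 7) = Mul(-67, 7) = -469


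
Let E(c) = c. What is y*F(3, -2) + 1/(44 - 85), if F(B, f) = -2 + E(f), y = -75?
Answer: 12299/41 ≈ 299.98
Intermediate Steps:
F(B, f) = -2 + f
y*F(3, -2) + 1/(44 - 85) = -75*(-2 - 2) + 1/(44 - 85) = -75*(-4) + 1/(-41) = 300 - 1/41 = 12299/41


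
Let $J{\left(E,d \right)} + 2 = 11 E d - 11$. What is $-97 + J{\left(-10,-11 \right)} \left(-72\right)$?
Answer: $-86281$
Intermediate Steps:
$J{\left(E,d \right)} = -13 + 11 E d$ ($J{\left(E,d \right)} = -2 + \left(11 E d - 11\right) = -2 + \left(-11 + 11 E d\right) = -13 + 11 E d$)
$-97 + J{\left(-10,-11 \right)} \left(-72\right) = -97 + \left(-13 + 11 \left(-10\right) \left(-11\right)\right) \left(-72\right) = -97 + \left(-13 + 1210\right) \left(-72\right) = -97 + 1197 \left(-72\right) = -97 - 86184 = -86281$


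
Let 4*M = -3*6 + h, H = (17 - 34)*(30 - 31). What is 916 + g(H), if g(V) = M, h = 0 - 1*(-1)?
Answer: 3647/4 ≈ 911.75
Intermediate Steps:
h = 1 (h = 0 + 1 = 1)
H = 17 (H = -17*(-1) = 17)
M = -17/4 (M = (-3*6 + 1)/4 = (-18 + 1)/4 = (¼)*(-17) = -17/4 ≈ -4.2500)
g(V) = -17/4
916 + g(H) = 916 - 17/4 = 3647/4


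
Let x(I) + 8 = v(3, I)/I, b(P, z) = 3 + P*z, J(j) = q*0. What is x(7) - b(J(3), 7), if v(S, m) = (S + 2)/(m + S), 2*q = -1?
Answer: -153/14 ≈ -10.929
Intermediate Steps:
q = -½ (q = (½)*(-1) = -½ ≈ -0.50000)
J(j) = 0 (J(j) = -½*0 = 0)
v(S, m) = (2 + S)/(S + m)
x(I) = -8 + 5/(I*(3 + I)) (x(I) = -8 + ((2 + 3)/(3 + I))/I = -8 + (5/(3 + I))/I = -8 + 5/(I*(3 + I)))
x(7) - b(J(3), 7) = (5 - 8*7*(3 + 7))/(7*(3 + 7)) - (3 + 0*7) = (⅐)*(5 - 8*7*10)/10 - (3 + 0) = (⅐)*(⅒)*(5 - 560) - 1*3 = (⅐)*(⅒)*(-555) - 3 = -111/14 - 3 = -153/14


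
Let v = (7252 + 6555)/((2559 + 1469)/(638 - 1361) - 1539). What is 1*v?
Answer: -9982461/1116725 ≈ -8.9391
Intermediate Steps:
v = -9982461/1116725 (v = 13807/(4028/(-723) - 1539) = 13807/(4028*(-1/723) - 1539) = 13807/(-4028/723 - 1539) = 13807/(-1116725/723) = 13807*(-723/1116725) = -9982461/1116725 ≈ -8.9391)
1*v = 1*(-9982461/1116725) = -9982461/1116725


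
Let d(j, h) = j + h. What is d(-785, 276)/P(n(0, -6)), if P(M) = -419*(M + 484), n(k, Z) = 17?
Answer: 509/209919 ≈ 0.0024247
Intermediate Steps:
P(M) = -202796 - 419*M (P(M) = -419*(484 + M) = -202796 - 419*M)
d(j, h) = h + j
d(-785, 276)/P(n(0, -6)) = (276 - 785)/(-202796 - 419*17) = -509/(-202796 - 7123) = -509/(-209919) = -509*(-1/209919) = 509/209919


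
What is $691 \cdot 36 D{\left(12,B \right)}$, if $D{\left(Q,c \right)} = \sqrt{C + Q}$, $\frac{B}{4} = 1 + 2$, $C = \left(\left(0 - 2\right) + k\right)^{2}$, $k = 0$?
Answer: $99504$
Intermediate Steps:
$C = 4$ ($C = \left(\left(0 - 2\right) + 0\right)^{2} = \left(-2 + 0\right)^{2} = \left(-2\right)^{2} = 4$)
$B = 12$ ($B = 4 \left(1 + 2\right) = 4 \cdot 3 = 12$)
$D{\left(Q,c \right)} = \sqrt{4 + Q}$
$691 \cdot 36 D{\left(12,B \right)} = 691 \cdot 36 \sqrt{4 + 12} = 24876 \sqrt{16} = 24876 \cdot 4 = 99504$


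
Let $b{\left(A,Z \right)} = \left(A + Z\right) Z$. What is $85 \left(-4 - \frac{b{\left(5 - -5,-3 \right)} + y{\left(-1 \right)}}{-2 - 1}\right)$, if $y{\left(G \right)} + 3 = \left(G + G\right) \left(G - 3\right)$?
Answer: $- \frac{2380}{3} \approx -793.33$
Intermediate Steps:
$b{\left(A,Z \right)} = Z \left(A + Z\right)$
$y{\left(G \right)} = -3 + 2 G \left(-3 + G\right)$ ($y{\left(G \right)} = -3 + \left(G + G\right) \left(G - 3\right) = -3 + 2 G \left(-3 + G\right)$)
$85 \left(-4 - \frac{b{\left(5 - -5,-3 \right)} + y{\left(-1 \right)}}{-2 - 1}\right) = 85 \left(-4 - \frac{- 3 \left(\left(5 - -5\right) - 3\right) - \left(-3 - 2\right)}{-2 - 1}\right) = 85 \left(-4 - \frac{- 3 \left(\left(5 + 5\right) - 3\right) + \left(-3 + 6 + 2 \cdot 1\right)}{-3}\right) = 85 \left(-4 - \left(- 3 \left(10 - 3\right) + \left(-3 + 6 + 2\right)\right) \left(- \frac{1}{3}\right)\right) = 85 \left(-4 - \left(\left(-3\right) 7 + 5\right) \left(- \frac{1}{3}\right)\right) = 85 \left(-4 - \left(-21 + 5\right) \left(- \frac{1}{3}\right)\right) = 85 \left(-4 - \left(-16\right) \left(- \frac{1}{3}\right)\right) = 85 \left(-4 - \frac{16}{3}\right) = 85 \left(- \frac{28}{3}\right) = - \frac{2380}{3}$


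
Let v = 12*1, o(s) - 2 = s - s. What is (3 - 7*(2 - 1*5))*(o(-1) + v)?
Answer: 336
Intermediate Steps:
o(s) = 2 (o(s) = 2 + (s - s) = 2 + 0 = 2)
v = 12
(3 - 7*(2 - 1*5))*(o(-1) + v) = (3 - 7*(2 - 1*5))*(2 + 12) = (3 - 7*(2 - 5))*14 = (3 - 7*(-3))*14 = (3 + 21)*14 = 24*14 = 336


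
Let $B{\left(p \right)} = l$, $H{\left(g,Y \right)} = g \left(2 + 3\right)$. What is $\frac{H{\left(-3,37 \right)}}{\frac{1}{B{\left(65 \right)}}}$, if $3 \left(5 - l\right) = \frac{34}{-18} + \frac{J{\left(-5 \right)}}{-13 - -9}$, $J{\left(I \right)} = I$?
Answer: $- \frac{2815}{36} \approx -78.194$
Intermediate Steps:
$H{\left(g,Y \right)} = 5 g$ ($H{\left(g,Y \right)} = g 5 = 5 g$)
$l = \frac{563}{108}$ ($l = 5 - \frac{\frac{34}{-18} - \frac{5}{-13 - -9}}{3} = 5 - \frac{34 \left(- \frac{1}{18}\right) - \frac{5}{-13 + 9}}{3} = 5 - \frac{- \frac{17}{9} - \frac{5}{-4}}{3} = 5 - \frac{- \frac{17}{9} - - \frac{5}{4}}{3} = 5 - \frac{- \frac{17}{9} + \frac{5}{4}}{3} = 5 - - \frac{23}{108} = 5 + \frac{23}{108} = \frac{563}{108} \approx 5.213$)
$B{\left(p \right)} = \frac{563}{108}$
$\frac{H{\left(-3,37 \right)}}{\frac{1}{B{\left(65 \right)}}} = \frac{5 \left(-3\right)}{\frac{1}{\frac{563}{108}}} = - \frac{15}{\frac{108}{563}} = \left(-15\right) \frac{563}{108} = - \frac{2815}{36}$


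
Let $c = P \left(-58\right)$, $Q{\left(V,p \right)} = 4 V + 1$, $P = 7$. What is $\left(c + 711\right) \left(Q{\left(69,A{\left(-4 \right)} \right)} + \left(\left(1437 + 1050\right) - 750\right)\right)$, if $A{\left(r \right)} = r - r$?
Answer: $614270$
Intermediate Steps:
$A{\left(r \right)} = 0$
$Q{\left(V,p \right)} = 1 + 4 V$
$c = -406$ ($c = 7 \left(-58\right) = -406$)
$\left(c + 711\right) \left(Q{\left(69,A{\left(-4 \right)} \right)} + \left(\left(1437 + 1050\right) - 750\right)\right) = \left(-406 + 711\right) \left(\left(1 + 4 \cdot 69\right) + \left(\left(1437 + 1050\right) - 750\right)\right) = 305 \left(\left(1 + 276\right) + \left(2487 - 750\right)\right) = 305 \left(277 + 1737\right) = 305 \cdot 2014 = 614270$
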